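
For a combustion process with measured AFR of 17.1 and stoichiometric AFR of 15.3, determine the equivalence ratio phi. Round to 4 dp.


phi = AFR_stoich / AFR_actual
phi = 15.3 / 17.1 = 0.8947


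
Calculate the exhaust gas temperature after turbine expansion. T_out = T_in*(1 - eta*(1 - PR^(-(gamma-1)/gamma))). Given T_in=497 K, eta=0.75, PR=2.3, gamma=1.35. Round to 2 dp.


T_out = T_in * (1 - eta * (1 - PR^(-(gamma-1)/gamma)))
Exponent = -(1.35-1)/1.35 = -0.25925926
PR^exp = 2.3^(-0.25925926) = 0.80578413
Factor = 1 - 0.75*(1 - 0.80578413) = 0.85433810
T_out = 497 * 0.85433810 = 424.61 K


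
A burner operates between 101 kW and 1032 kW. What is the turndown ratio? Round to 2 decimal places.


TDR = Q_max / Q_min
TDR = 1032 / 101 = 10.22


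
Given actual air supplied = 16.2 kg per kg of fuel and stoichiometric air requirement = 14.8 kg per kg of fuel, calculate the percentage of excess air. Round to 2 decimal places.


Excess air = actual - stoichiometric = 16.2 - 14.8 = 1.40 kg/kg fuel
Excess air % = (excess / stoich) * 100 = (1.40 / 14.8) * 100 = 9.46%


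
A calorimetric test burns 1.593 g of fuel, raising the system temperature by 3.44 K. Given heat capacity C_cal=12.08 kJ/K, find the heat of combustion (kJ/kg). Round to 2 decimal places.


Hc = C_cal * delta_T / m_fuel
Q_released = 12.08 * 3.44 = 41.5552 kJ
m_fuel = 1.593 g = 1.593/1000 kg = 0.001593 kg
Hc = 41.5552 / 0.001593 = 26086.13 kJ/kg


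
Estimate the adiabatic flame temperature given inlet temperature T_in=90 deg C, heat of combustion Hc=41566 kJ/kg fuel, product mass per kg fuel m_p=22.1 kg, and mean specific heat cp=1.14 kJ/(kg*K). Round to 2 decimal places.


T_ad = T_in + Hc / (m_p * cp)
Denominator = 22.1 * 1.14 = 25.1940
Temperature rise = 41566 / 25.1940 = 1649.84 K
T_ad = 90 + 1649.84 = 1739.84 deg C


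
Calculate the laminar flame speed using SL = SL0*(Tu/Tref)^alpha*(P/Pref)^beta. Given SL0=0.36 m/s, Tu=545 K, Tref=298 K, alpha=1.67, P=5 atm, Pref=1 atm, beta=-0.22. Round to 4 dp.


SL = SL0 * (Tu/Tref)^alpha * (P/Pref)^beta
T ratio = 545/298 = 1.82885906
(T ratio)^alpha = 1.82885906^1.67 = 2.740571
(P/Pref)^beta = 5^(-0.22) = 0.701821
SL = 0.36 * 2.740571 * 0.701821 = 0.6924 m/s


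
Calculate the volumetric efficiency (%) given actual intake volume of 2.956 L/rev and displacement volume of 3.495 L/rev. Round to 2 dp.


eta_v = (V_actual / V_disp) * 100
Ratio = 2.956 / 3.495 = 0.8458
eta_v = 0.8458 * 100 = 84.58%


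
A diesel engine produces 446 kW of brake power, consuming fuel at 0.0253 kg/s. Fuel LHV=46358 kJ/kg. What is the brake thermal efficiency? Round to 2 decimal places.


eta_BTE = (BP / (mf * LHV)) * 100
Denominator = 0.0253 * 46358 = 1172.8574 kW
eta_BTE = (446 / 1172.8574) * 100 = 38.03%


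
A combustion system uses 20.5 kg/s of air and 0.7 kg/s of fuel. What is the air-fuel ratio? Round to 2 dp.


AFR = m_air / m_fuel
AFR = 20.5 / 0.7 = 29.29


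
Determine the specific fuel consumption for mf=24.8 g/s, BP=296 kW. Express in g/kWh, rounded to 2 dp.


SFC = (mf / BP) * 3600
Rate = 24.8 / 296 = 0.083784 g/(s*kW)
SFC = 0.083784 * 3600 = 301.62 g/kWh


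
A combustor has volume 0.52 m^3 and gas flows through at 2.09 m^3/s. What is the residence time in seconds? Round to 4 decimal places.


tau = V / Q_flow
tau = 0.52 / 2.09 = 0.2488 s


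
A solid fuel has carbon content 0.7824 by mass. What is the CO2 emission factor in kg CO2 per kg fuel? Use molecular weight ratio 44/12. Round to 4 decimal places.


EF = C_frac * (M_CO2 / M_C)
EF = 0.7824 * (44/12)
EF = 0.7824 * 3.666667 = 2.8688 kg_CO2/kg_fuel


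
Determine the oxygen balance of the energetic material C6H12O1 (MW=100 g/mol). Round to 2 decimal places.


OB = -1600 * (2C + H/2 - O) / MW
Inner = 2*6 + 12/2 - 1 = 17.00
OB = -1600 * 17.00 / 100 = -272.00%


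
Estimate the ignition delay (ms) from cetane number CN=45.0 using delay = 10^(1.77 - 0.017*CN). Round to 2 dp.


delay = 10^(1.77 - 0.017*CN)
Exponent = 1.77 - 0.017*45.0 = 1.0050
delay = 10^1.0050 = 10.12 ms


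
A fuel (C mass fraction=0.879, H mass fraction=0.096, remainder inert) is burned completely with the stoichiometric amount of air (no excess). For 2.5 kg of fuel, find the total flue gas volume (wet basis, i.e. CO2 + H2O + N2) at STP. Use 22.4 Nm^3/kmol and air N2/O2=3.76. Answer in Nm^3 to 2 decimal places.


Per kg fuel: CO2 = (C/12 kmol)*22.4 = (0.879/12)*22.4 = 1.64080 Nm^3
Per kg fuel: H2O = (H/2 kmol)*22.4 = (0.096/2)*22.4 = 1.07520 Nm^3
O2 needed per kg fuel = C/12 + H/4 = 0.879/12 + 0.096/4 = 0.09725000 kmol
Per kg fuel: N2 = O2*3.76*22.4 = 0.09725000*3.76*22.4 = 8.19078 Nm^3
Total per kg = 1.64080 + 1.07520 + 8.19078 = 10.90678 Nm^3
Total = 10.90678 * 2.5 = 27.27 Nm^3


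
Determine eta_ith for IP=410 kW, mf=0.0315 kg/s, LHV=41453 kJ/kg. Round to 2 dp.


eta_ith = (IP / (mf * LHV)) * 100
Denominator = 0.0315 * 41453 = 1305.7695 kW
eta_ith = (410 / 1305.7695) * 100 = 31.40%


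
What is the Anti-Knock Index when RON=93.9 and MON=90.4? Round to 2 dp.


AKI = (RON + MON) / 2
AKI = (93.9 + 90.4) / 2
AKI = 184.3 / 2 = 92.15


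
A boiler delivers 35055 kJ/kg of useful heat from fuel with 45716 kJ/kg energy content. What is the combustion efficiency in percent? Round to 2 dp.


Efficiency = (Q_useful / Q_fuel) * 100
Efficiency = (35055 / 45716) * 100
Efficiency = 0.7668 * 100 = 76.68%


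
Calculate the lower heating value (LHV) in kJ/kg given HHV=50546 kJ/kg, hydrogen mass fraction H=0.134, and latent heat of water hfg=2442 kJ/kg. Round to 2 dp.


LHV = HHV - hfg * 9 * H
Water correction = 2442 * 9 * 0.134 = 2945.052 kJ/kg
LHV = 50546 - 2945.052 = 47600.95 kJ/kg


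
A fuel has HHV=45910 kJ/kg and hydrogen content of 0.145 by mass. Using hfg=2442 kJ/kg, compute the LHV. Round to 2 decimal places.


LHV = HHV - hfg * 9 * H
Water correction = 2442 * 9 * 0.145 = 3186.810 kJ/kg
LHV = 45910 - 3186.810 = 42723.19 kJ/kg


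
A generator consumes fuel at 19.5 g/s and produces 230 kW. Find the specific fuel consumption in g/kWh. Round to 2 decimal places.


SFC = (mf / BP) * 3600
Rate = 19.5 / 230 = 0.084783 g/(s*kW)
SFC = 0.084783 * 3600 = 305.22 g/kWh


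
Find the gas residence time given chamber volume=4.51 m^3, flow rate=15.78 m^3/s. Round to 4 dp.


tau = V / Q_flow
tau = 4.51 / 15.78 = 0.2858 s


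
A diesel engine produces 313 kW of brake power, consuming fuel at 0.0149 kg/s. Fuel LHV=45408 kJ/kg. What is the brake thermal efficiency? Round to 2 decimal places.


eta_BTE = (BP / (mf * LHV)) * 100
Denominator = 0.0149 * 45408 = 676.5792 kW
eta_BTE = (313 / 676.5792) * 100 = 46.26%


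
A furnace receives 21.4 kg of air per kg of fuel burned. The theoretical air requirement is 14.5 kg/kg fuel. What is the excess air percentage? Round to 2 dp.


Excess air = actual - stoichiometric = 21.4 - 14.5 = 6.90 kg/kg fuel
Excess air % = (excess / stoich) * 100 = (6.90 / 14.5) * 100 = 47.59%


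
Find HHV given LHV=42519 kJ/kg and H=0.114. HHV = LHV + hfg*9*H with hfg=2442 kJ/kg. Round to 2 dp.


HHV = LHV + hfg * 9 * H
Water addition = 2442 * 9 * 0.114 = 2505.492 kJ/kg
HHV = 42519 + 2505.492 = 45024.49 kJ/kg


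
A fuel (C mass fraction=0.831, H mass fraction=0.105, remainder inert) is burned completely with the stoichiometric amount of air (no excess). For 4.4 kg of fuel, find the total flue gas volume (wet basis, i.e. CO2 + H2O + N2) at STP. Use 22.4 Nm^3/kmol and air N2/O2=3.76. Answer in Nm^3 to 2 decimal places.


Per kg fuel: CO2 = (C/12 kmol)*22.4 = (0.831/12)*22.4 = 1.55120 Nm^3
Per kg fuel: H2O = (H/2 kmol)*22.4 = (0.105/2)*22.4 = 1.17600 Nm^3
O2 needed per kg fuel = C/12 + H/4 = 0.831/12 + 0.105/4 = 0.09550000 kmol
Per kg fuel: N2 = O2*3.76*22.4 = 0.09550000*3.76*22.4 = 8.04339 Nm^3
Total per kg = 1.55120 + 1.17600 + 8.04339 = 10.77059 Nm^3
Total = 10.77059 * 4.4 = 47.39 Nm^3


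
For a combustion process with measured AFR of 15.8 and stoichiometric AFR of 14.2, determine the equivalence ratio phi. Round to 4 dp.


phi = AFR_stoich / AFR_actual
phi = 14.2 / 15.8 = 0.8987


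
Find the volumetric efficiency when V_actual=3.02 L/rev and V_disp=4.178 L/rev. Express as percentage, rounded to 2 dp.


eta_v = (V_actual / V_disp) * 100
Ratio = 3.02 / 4.178 = 0.7228
eta_v = 0.7228 * 100 = 72.28%


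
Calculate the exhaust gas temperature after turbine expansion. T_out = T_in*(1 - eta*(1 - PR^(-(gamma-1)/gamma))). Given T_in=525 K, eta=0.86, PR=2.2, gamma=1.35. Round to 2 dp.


T_out = T_in * (1 - eta * (1 - PR^(-(gamma-1)/gamma)))
Exponent = -(1.35-1)/1.35 = -0.25925926
PR^exp = 2.2^(-0.25925926) = 0.81512413
Factor = 1 - 0.86*(1 - 0.81512413) = 0.84100675
T_out = 525 * 0.84100675 = 441.53 K


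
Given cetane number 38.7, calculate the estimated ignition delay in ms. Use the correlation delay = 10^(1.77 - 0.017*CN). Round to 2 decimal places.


delay = 10^(1.77 - 0.017*CN)
Exponent = 1.77 - 0.017*38.7 = 1.1121
delay = 10^1.1121 = 12.94 ms


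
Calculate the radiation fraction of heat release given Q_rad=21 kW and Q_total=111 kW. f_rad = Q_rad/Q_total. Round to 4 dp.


f_rad = Q_rad / Q_total
f_rad = 21 / 111 = 0.1892


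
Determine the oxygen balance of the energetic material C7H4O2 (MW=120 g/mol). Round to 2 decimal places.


OB = -1600 * (2C + H/2 - O) / MW
Inner = 2*7 + 4/2 - 2 = 14.00
OB = -1600 * 14.00 / 120 = -186.67%


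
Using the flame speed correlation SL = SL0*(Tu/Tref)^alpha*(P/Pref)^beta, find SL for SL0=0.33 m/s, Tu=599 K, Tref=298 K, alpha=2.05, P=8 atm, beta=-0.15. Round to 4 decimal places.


SL = SL0 * (Tu/Tref)^alpha * (P/Pref)^beta
T ratio = 599/298 = 2.01006711
(T ratio)^alpha = 2.01006711^2.05 = 4.183903
(P/Pref)^beta = 8^(-0.15) = 0.732043
SL = 0.33 * 4.183903 * 0.732043 = 1.0107 m/s


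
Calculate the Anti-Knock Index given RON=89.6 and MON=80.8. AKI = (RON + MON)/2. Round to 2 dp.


AKI = (RON + MON) / 2
AKI = (89.6 + 80.8) / 2
AKI = 170.4 / 2 = 85.20


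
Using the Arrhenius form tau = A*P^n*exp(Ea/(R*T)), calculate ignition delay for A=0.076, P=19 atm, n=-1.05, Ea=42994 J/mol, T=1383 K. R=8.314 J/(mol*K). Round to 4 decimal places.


tau = A * P^n * exp(Ea/(R*T))
P^n = 19^(-1.05) = 0.04542644
Ea/(R*T) = 42994/(8.314*1383) = 3.739174
exp(Ea/(R*T)) = 42.063223
tau = 0.076 * 0.04542644 * 42.063223 = 0.1452 ms


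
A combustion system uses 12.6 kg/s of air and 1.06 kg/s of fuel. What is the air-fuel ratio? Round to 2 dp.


AFR = m_air / m_fuel
AFR = 12.6 / 1.06 = 11.89


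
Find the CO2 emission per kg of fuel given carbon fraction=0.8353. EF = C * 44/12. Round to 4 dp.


EF = C_frac * (M_CO2 / M_C)
EF = 0.8353 * (44/12)
EF = 0.8353 * 3.666667 = 3.0628 kg_CO2/kg_fuel


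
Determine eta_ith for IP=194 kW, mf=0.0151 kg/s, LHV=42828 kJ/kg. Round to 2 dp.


eta_ith = (IP / (mf * LHV)) * 100
Denominator = 0.0151 * 42828 = 646.7028 kW
eta_ith = (194 / 646.7028) * 100 = 30.00%


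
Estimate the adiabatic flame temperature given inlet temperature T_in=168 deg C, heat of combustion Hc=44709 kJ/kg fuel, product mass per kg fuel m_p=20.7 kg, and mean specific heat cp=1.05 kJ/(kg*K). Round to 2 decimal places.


T_ad = T_in + Hc / (m_p * cp)
Denominator = 20.7 * 1.05 = 21.7350
Temperature rise = 44709 / 21.7350 = 2057.00 K
T_ad = 168 + 2057.00 = 2225.00 deg C


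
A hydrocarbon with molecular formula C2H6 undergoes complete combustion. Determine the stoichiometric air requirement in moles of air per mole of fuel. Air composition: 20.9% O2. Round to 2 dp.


Balanced combustion: C2H6 + 3.5 O2 -> 2 CO2 + 3 H2O
O2 needed = C + H/4 = 2 + 6/4 = 3.50 moles
Air moles = O2 / 0.209 = 3.50 / 0.209 = 16.75 moles air


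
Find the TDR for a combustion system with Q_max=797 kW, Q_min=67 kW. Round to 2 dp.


TDR = Q_max / Q_min
TDR = 797 / 67 = 11.90


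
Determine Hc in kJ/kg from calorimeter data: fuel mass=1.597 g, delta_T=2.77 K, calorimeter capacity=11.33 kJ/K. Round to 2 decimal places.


Hc = C_cal * delta_T / m_fuel
Q_released = 11.33 * 2.77 = 31.3841 kJ
m_fuel = 1.597 g = 1.597/1000 kg = 0.001597 kg
Hc = 31.3841 / 0.001597 = 19651.91 kJ/kg


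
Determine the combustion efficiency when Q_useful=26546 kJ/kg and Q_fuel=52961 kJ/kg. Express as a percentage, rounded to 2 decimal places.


Efficiency = (Q_useful / Q_fuel) * 100
Efficiency = (26546 / 52961) * 100
Efficiency = 0.5012 * 100 = 50.12%


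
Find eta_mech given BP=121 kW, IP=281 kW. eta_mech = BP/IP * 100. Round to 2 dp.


eta_mech = (BP / IP) * 100
Ratio = 121 / 281 = 0.4306
eta_mech = 0.4306 * 100 = 43.06%


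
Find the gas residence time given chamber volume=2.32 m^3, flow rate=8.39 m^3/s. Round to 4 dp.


tau = V / Q_flow
tau = 2.32 / 8.39 = 0.2765 s


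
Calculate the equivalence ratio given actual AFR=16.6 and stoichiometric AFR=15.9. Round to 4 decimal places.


phi = AFR_stoich / AFR_actual
phi = 15.9 / 16.6 = 0.9578


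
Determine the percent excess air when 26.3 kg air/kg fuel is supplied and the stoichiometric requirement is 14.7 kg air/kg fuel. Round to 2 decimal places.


Excess air = actual - stoichiometric = 26.3 - 14.7 = 11.60 kg/kg fuel
Excess air % = (excess / stoich) * 100 = (11.60 / 14.7) * 100 = 78.91%


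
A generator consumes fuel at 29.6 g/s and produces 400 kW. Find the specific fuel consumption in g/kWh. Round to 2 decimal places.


SFC = (mf / BP) * 3600
Rate = 29.6 / 400 = 0.074000 g/(s*kW)
SFC = 0.074000 * 3600 = 266.40 g/kWh


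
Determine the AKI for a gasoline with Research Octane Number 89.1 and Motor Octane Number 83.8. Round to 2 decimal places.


AKI = (RON + MON) / 2
AKI = (89.1 + 83.8) / 2
AKI = 172.9 / 2 = 86.45


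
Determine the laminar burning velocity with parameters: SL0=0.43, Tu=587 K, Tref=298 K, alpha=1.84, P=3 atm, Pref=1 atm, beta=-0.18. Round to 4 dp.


SL = SL0 * (Tu/Tref)^alpha * (P/Pref)^beta
T ratio = 587/298 = 1.96979866
(T ratio)^alpha = 1.96979866^1.84 = 3.481258
(P/Pref)^beta = 3^(-0.18) = 0.820575
SL = 0.43 * 3.481258 * 0.820575 = 1.2284 m/s


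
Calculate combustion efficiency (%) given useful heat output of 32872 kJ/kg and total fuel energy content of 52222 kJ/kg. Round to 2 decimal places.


Efficiency = (Q_useful / Q_fuel) * 100
Efficiency = (32872 / 52222) * 100
Efficiency = 0.6295 * 100 = 62.95%


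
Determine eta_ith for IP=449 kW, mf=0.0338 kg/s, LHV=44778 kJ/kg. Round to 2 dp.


eta_ith = (IP / (mf * LHV)) * 100
Denominator = 0.0338 * 44778 = 1513.4964 kW
eta_ith = (449 / 1513.4964) * 100 = 29.67%


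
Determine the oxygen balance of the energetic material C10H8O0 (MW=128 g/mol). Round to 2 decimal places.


OB = -1600 * (2C + H/2 - O) / MW
Inner = 2*10 + 8/2 - 0 = 24.00
OB = -1600 * 24.00 / 128 = -300.00%


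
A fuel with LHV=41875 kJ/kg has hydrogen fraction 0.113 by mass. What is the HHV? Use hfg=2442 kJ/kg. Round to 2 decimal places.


HHV = LHV + hfg * 9 * H
Water addition = 2442 * 9 * 0.113 = 2483.514 kJ/kg
HHV = 41875 + 2483.514 = 44358.51 kJ/kg


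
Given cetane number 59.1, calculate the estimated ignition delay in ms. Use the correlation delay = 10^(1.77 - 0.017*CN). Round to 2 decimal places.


delay = 10^(1.77 - 0.017*CN)
Exponent = 1.77 - 0.017*59.1 = 0.7653
delay = 10^0.7653 = 5.83 ms


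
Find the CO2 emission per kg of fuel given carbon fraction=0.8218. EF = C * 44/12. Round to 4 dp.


EF = C_frac * (M_CO2 / M_C)
EF = 0.8218 * (44/12)
EF = 0.8218 * 3.666667 = 3.0133 kg_CO2/kg_fuel


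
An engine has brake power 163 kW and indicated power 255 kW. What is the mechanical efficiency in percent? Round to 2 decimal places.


eta_mech = (BP / IP) * 100
Ratio = 163 / 255 = 0.6392
eta_mech = 0.6392 * 100 = 63.92%


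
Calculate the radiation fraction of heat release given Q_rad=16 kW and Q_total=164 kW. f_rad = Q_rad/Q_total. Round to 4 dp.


f_rad = Q_rad / Q_total
f_rad = 16 / 164 = 0.0976


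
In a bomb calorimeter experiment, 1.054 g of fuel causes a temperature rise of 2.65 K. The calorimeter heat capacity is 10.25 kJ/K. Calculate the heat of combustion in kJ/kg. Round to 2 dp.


Hc = C_cal * delta_T / m_fuel
Q_released = 10.25 * 2.65 = 27.1625 kJ
m_fuel = 1.054 g = 1.054/1000 kg = 0.001054 kg
Hc = 27.1625 / 0.001054 = 25770.87 kJ/kg


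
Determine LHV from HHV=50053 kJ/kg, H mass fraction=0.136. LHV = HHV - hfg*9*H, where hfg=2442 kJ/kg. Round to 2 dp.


LHV = HHV - hfg * 9 * H
Water correction = 2442 * 9 * 0.136 = 2989.008 kJ/kg
LHV = 50053 - 2989.008 = 47063.99 kJ/kg


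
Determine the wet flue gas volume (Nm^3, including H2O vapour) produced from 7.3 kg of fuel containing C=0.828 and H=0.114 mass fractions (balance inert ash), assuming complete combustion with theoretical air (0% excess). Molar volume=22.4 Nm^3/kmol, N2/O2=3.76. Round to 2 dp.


Per kg fuel: CO2 = (C/12 kmol)*22.4 = (0.828/12)*22.4 = 1.54560 Nm^3
Per kg fuel: H2O = (H/2 kmol)*22.4 = (0.114/2)*22.4 = 1.27680 Nm^3
O2 needed per kg fuel = C/12 + H/4 = 0.828/12 + 0.114/4 = 0.09750000 kmol
Per kg fuel: N2 = O2*3.76*22.4 = 0.09750000*3.76*22.4 = 8.21184 Nm^3
Total per kg = 1.54560 + 1.27680 + 8.21184 = 11.03424 Nm^3
Total = 11.03424 * 7.3 = 80.55 Nm^3


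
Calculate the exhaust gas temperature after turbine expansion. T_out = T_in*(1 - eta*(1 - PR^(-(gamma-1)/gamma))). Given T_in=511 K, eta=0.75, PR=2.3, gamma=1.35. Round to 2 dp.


T_out = T_in * (1 - eta * (1 - PR^(-(gamma-1)/gamma)))
Exponent = -(1.35-1)/1.35 = -0.25925926
PR^exp = 2.3^(-0.25925926) = 0.80578413
Factor = 1 - 0.75*(1 - 0.80578413) = 0.85433810
T_out = 511 * 0.85433810 = 436.57 K


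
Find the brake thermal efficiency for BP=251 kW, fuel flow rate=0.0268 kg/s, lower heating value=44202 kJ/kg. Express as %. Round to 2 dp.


eta_BTE = (BP / (mf * LHV)) * 100
Denominator = 0.0268 * 44202 = 1184.6136 kW
eta_BTE = (251 / 1184.6136) * 100 = 21.19%


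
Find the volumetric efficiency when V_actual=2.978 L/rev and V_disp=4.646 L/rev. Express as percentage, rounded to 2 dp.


eta_v = (V_actual / V_disp) * 100
Ratio = 2.978 / 4.646 = 0.6410
eta_v = 0.6410 * 100 = 64.10%


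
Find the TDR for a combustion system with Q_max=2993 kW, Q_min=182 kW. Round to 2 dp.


TDR = Q_max / Q_min
TDR = 2993 / 182 = 16.45


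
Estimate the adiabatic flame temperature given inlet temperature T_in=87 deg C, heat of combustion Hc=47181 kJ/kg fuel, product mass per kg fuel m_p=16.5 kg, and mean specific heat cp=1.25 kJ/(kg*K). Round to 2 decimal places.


T_ad = T_in + Hc / (m_p * cp)
Denominator = 16.5 * 1.25 = 20.6250
Temperature rise = 47181 / 20.6250 = 2287.56 K
T_ad = 87 + 2287.56 = 2374.56 deg C


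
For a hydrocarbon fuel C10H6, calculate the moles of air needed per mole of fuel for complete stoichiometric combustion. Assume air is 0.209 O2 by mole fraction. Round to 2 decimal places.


Balanced combustion: C10H6 + 11.5 O2 -> 10 CO2 + 3 H2O
O2 needed = C + H/4 = 10 + 6/4 = 11.50 moles
Air moles = O2 / 0.209 = 11.50 / 0.209 = 55.02 moles air


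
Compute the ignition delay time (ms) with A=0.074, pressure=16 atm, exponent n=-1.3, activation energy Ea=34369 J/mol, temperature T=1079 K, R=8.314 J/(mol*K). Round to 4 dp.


tau = A * P^n * exp(Ea/(R*T))
P^n = 16^(-1.3) = 0.02720471
Ea/(R*T) = 34369/(8.314*1079) = 3.831205
exp(Ea/(R*T)) = 46.118093
tau = 0.074 * 0.02720471 * 46.118093 = 0.0928 ms


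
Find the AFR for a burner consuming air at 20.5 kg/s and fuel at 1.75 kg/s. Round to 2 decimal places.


AFR = m_air / m_fuel
AFR = 20.5 / 1.75 = 11.71


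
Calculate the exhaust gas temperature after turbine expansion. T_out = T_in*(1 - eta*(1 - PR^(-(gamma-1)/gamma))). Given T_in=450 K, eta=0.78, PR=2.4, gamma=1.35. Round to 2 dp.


T_out = T_in * (1 - eta * (1 - PR^(-(gamma-1)/gamma)))
Exponent = -(1.35-1)/1.35 = -0.25925926
PR^exp = 2.4^(-0.25925926) = 0.79694200
Factor = 1 - 0.78*(1 - 0.79694200) = 0.84161476
T_out = 450 * 0.84161476 = 378.73 K


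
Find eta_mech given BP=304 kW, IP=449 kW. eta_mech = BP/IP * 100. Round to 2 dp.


eta_mech = (BP / IP) * 100
Ratio = 304 / 449 = 0.6771
eta_mech = 0.6771 * 100 = 67.71%


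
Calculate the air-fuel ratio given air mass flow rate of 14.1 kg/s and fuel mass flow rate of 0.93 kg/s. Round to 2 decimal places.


AFR = m_air / m_fuel
AFR = 14.1 / 0.93 = 15.16


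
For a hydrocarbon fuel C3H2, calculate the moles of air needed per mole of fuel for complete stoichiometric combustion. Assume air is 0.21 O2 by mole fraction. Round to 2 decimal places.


Balanced combustion: C3H2 + 3.5 O2 -> 3 CO2 + 1 H2O
O2 needed = C + H/4 = 3 + 2/4 = 3.50 moles
Air moles = O2 / 0.21 = 3.50 / 0.21 = 16.67 moles air


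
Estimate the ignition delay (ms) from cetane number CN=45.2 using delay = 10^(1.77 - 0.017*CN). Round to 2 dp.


delay = 10^(1.77 - 0.017*CN)
Exponent = 1.77 - 0.017*45.2 = 1.0016
delay = 10^1.0016 = 10.04 ms


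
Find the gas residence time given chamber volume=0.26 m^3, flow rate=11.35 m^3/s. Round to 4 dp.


tau = V / Q_flow
tau = 0.26 / 11.35 = 0.0229 s


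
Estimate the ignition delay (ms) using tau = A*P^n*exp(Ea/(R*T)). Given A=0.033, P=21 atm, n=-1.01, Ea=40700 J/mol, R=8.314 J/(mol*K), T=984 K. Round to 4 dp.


tau = A * P^n * exp(Ea/(R*T))
P^n = 21^(-1.01) = 0.04619112
Ea/(R*T) = 40700/(8.314*984) = 4.974957
exp(Ea/(R*T)) = 144.742534
tau = 0.033 * 0.04619112 * 144.742534 = 0.2206 ms


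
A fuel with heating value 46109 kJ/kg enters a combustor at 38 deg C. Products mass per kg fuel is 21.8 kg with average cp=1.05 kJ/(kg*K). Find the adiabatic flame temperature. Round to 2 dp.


T_ad = T_in + Hc / (m_p * cp)
Denominator = 21.8 * 1.05 = 22.8900
Temperature rise = 46109 / 22.8900 = 2014.37 K
T_ad = 38 + 2014.37 = 2052.37 deg C


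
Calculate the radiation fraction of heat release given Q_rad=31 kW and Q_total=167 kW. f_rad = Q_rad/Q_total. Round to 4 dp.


f_rad = Q_rad / Q_total
f_rad = 31 / 167 = 0.1856


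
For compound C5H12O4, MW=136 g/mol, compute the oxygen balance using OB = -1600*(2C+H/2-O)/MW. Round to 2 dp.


OB = -1600 * (2C + H/2 - O) / MW
Inner = 2*5 + 12/2 - 4 = 12.00
OB = -1600 * 12.00 / 136 = -141.18%


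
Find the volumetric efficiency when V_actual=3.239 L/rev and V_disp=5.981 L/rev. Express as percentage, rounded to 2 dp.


eta_v = (V_actual / V_disp) * 100
Ratio = 3.239 / 5.981 = 0.5415
eta_v = 0.5415 * 100 = 54.15%


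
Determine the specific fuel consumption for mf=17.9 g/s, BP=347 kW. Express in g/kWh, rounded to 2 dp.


SFC = (mf / BP) * 3600
Rate = 17.9 / 347 = 0.051585 g/(s*kW)
SFC = 0.051585 * 3600 = 185.71 g/kWh


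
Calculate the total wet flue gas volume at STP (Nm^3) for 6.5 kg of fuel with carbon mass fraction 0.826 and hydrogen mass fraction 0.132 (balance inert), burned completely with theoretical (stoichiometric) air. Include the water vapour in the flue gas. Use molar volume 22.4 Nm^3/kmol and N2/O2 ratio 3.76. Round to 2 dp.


Per kg fuel: CO2 = (C/12 kmol)*22.4 = (0.826/12)*22.4 = 1.54187 Nm^3
Per kg fuel: H2O = (H/2 kmol)*22.4 = (0.132/2)*22.4 = 1.47840 Nm^3
O2 needed per kg fuel = C/12 + H/4 = 0.826/12 + 0.132/4 = 0.10183333 kmol
Per kg fuel: N2 = O2*3.76*22.4 = 0.10183333*3.76*22.4 = 8.57681 Nm^3
Total per kg = 1.54187 + 1.47840 + 8.57681 = 11.59708 Nm^3
Total = 11.59708 * 6.5 = 75.38 Nm^3


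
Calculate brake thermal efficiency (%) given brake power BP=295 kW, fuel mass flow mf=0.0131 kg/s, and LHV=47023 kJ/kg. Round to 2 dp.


eta_BTE = (BP / (mf * LHV)) * 100
Denominator = 0.0131 * 47023 = 616.0013 kW
eta_BTE = (295 / 616.0013) * 100 = 47.89%


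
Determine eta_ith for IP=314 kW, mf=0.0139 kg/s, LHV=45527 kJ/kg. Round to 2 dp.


eta_ith = (IP / (mf * LHV)) * 100
Denominator = 0.0139 * 45527 = 632.8253 kW
eta_ith = (314 / 632.8253) * 100 = 49.62%


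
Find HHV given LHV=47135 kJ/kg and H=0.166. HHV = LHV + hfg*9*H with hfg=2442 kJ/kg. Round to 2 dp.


HHV = LHV + hfg * 9 * H
Water addition = 2442 * 9 * 0.166 = 3648.348 kJ/kg
HHV = 47135 + 3648.348 = 50783.35 kJ/kg


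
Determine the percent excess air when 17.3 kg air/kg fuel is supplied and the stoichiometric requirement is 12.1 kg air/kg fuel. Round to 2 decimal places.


Excess air = actual - stoichiometric = 17.3 - 12.1 = 5.20 kg/kg fuel
Excess air % = (excess / stoich) * 100 = (5.20 / 12.1) * 100 = 42.98%


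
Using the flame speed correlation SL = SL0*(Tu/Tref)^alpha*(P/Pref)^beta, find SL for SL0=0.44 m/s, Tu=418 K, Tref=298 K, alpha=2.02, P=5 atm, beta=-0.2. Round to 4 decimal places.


SL = SL0 * (Tu/Tref)^alpha * (P/Pref)^beta
T ratio = 418/298 = 1.40268456
(T ratio)^alpha = 1.40268456^2.02 = 1.980885
(P/Pref)^beta = 5^(-0.2) = 0.724780
SL = 0.44 * 1.980885 * 0.724780 = 0.6317 m/s


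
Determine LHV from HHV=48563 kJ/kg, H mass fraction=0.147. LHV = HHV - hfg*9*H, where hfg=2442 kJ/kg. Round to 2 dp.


LHV = HHV - hfg * 9 * H
Water correction = 2442 * 9 * 0.147 = 3230.766 kJ/kg
LHV = 48563 - 3230.766 = 45332.23 kJ/kg


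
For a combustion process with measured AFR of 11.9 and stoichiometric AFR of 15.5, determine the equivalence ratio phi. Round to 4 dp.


phi = AFR_stoich / AFR_actual
phi = 15.5 / 11.9 = 1.3025


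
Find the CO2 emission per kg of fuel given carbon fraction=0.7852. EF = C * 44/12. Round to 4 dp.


EF = C_frac * (M_CO2 / M_C)
EF = 0.7852 * (44/12)
EF = 0.7852 * 3.666667 = 2.8791 kg_CO2/kg_fuel


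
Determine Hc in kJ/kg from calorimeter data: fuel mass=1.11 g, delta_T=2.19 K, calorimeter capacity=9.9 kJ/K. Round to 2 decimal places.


Hc = C_cal * delta_T / m_fuel
Q_released = 9.9 * 2.19 = 21.6810 kJ
m_fuel = 1.11 g = 1.11/1000 kg = 0.001110 kg
Hc = 21.6810 / 0.001110 = 19532.43 kJ/kg


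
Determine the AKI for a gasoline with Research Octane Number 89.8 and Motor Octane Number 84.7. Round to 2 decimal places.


AKI = (RON + MON) / 2
AKI = (89.8 + 84.7) / 2
AKI = 174.5 / 2 = 87.25


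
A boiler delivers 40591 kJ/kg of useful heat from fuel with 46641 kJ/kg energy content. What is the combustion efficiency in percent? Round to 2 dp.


Efficiency = (Q_useful / Q_fuel) * 100
Efficiency = (40591 / 46641) * 100
Efficiency = 0.8703 * 100 = 87.03%


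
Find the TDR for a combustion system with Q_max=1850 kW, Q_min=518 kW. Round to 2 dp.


TDR = Q_max / Q_min
TDR = 1850 / 518 = 3.57


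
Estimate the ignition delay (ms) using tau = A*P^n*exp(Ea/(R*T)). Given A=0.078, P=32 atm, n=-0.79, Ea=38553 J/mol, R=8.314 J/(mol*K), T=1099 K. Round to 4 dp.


tau = A * P^n * exp(Ea/(R*T))
P^n = 32^(-0.79) = 0.06470406
Ea/(R*T) = 38553/(8.314*1099) = 4.219398
exp(Ea/(R*T)) = 67.992523
tau = 0.078 * 0.06470406 * 67.992523 = 0.3432 ms


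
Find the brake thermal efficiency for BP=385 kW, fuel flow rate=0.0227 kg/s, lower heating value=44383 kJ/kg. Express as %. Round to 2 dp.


eta_BTE = (BP / (mf * LHV)) * 100
Denominator = 0.0227 * 44383 = 1007.4941 kW
eta_BTE = (385 / 1007.4941) * 100 = 38.21%


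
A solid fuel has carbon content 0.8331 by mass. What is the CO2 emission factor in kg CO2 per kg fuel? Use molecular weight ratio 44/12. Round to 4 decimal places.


EF = C_frac * (M_CO2 / M_C)
EF = 0.8331 * (44/12)
EF = 0.8331 * 3.666667 = 3.0547 kg_CO2/kg_fuel


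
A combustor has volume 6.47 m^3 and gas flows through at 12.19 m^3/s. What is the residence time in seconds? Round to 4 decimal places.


tau = V / Q_flow
tau = 6.47 / 12.19 = 0.5308 s


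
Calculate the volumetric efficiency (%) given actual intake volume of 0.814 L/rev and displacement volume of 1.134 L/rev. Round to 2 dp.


eta_v = (V_actual / V_disp) * 100
Ratio = 0.814 / 1.134 = 0.7178
eta_v = 0.7178 * 100 = 71.78%


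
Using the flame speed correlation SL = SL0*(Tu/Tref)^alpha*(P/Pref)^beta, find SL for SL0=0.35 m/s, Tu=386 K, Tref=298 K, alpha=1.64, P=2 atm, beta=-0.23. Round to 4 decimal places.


SL = SL0 * (Tu/Tref)^alpha * (P/Pref)^beta
T ratio = 386/298 = 1.29530201
(T ratio)^alpha = 1.29530201^1.64 = 1.528581
(P/Pref)^beta = 2^(-0.23) = 0.852635
SL = 0.35 * 1.528581 * 0.852635 = 0.4562 m/s


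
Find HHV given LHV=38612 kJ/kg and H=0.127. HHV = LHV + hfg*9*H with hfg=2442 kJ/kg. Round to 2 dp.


HHV = LHV + hfg * 9 * H
Water addition = 2442 * 9 * 0.127 = 2791.206 kJ/kg
HHV = 38612 + 2791.206 = 41403.21 kJ/kg


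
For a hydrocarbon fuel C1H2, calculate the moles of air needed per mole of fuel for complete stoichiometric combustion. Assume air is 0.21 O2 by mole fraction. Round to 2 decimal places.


Balanced combustion: C1H2 + 1.5 O2 -> 1 CO2 + 1 H2O
O2 needed = C + H/4 = 1 + 2/4 = 1.50 moles
Air moles = O2 / 0.21 = 1.50 / 0.21 = 7.14 moles air


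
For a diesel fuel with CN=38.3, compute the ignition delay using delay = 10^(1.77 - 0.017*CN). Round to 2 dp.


delay = 10^(1.77 - 0.017*CN)
Exponent = 1.77 - 0.017*38.3 = 1.1189
delay = 10^1.1189 = 13.15 ms


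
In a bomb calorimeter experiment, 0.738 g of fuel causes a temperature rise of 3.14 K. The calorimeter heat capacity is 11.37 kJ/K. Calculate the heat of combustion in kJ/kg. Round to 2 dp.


Hc = C_cal * delta_T / m_fuel
Q_released = 11.37 * 3.14 = 35.7018 kJ
m_fuel = 0.738 g = 0.738/1000 kg = 0.000738 kg
Hc = 35.7018 / 0.000738 = 48376.42 kJ/kg


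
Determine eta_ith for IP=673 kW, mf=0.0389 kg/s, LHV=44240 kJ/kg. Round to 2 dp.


eta_ith = (IP / (mf * LHV)) * 100
Denominator = 0.0389 * 44240 = 1720.9360 kW
eta_ith = (673 / 1720.9360) * 100 = 39.11%


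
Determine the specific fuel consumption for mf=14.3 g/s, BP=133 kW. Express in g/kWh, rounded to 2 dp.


SFC = (mf / BP) * 3600
Rate = 14.3 / 133 = 0.107519 g/(s*kW)
SFC = 0.107519 * 3600 = 387.07 g/kWh


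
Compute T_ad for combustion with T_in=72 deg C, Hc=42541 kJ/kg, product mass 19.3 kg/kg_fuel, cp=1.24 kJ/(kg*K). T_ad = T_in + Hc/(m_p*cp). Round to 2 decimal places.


T_ad = T_in + Hc / (m_p * cp)
Denominator = 19.3 * 1.24 = 23.9320
Temperature rise = 42541 / 23.9320 = 1777.58 K
T_ad = 72 + 1777.58 = 1849.58 deg C


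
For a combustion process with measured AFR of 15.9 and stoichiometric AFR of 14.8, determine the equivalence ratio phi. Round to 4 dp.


phi = AFR_stoich / AFR_actual
phi = 14.8 / 15.9 = 0.9308


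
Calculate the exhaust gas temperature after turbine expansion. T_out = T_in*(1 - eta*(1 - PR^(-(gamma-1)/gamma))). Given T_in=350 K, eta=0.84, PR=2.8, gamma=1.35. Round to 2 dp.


T_out = T_in * (1 - eta * (1 - PR^(-(gamma-1)/gamma)))
Exponent = -(1.35-1)/1.35 = -0.25925926
PR^exp = 2.8^(-0.25925926) = 0.76572026
Factor = 1 - 0.84*(1 - 0.76572026) = 0.80320502
T_out = 350 * 0.80320502 = 281.12 K


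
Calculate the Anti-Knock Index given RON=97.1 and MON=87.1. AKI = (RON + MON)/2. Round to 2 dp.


AKI = (RON + MON) / 2
AKI = (97.1 + 87.1) / 2
AKI = 184.2 / 2 = 92.10


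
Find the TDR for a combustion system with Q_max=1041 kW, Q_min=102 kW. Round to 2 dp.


TDR = Q_max / Q_min
TDR = 1041 / 102 = 10.21


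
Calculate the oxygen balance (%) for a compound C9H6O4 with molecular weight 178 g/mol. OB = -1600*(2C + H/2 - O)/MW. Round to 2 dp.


OB = -1600 * (2C + H/2 - O) / MW
Inner = 2*9 + 6/2 - 4 = 17.00
OB = -1600 * 17.00 / 178 = -152.81%


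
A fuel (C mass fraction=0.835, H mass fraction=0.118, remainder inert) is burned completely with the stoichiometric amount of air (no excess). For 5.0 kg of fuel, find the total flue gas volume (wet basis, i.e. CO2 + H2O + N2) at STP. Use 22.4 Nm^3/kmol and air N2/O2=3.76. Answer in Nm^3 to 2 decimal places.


Per kg fuel: CO2 = (C/12 kmol)*22.4 = (0.835/12)*22.4 = 1.55867 Nm^3
Per kg fuel: H2O = (H/2 kmol)*22.4 = (0.118/2)*22.4 = 1.32160 Nm^3
O2 needed per kg fuel = C/12 + H/4 = 0.835/12 + 0.118/4 = 0.09908333 kmol
Per kg fuel: N2 = O2*3.76*22.4 = 0.09908333*3.76*22.4 = 8.34519 Nm^3
Total per kg = 1.55867 + 1.32160 + 8.34519 = 11.22546 Nm^3
Total = 11.22546 * 5.0 = 56.13 Nm^3


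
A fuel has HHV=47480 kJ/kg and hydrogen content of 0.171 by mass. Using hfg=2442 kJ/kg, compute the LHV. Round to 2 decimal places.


LHV = HHV - hfg * 9 * H
Water correction = 2442 * 9 * 0.171 = 3758.238 kJ/kg
LHV = 47480 - 3758.238 = 43721.76 kJ/kg


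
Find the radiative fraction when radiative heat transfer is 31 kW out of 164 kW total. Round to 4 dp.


f_rad = Q_rad / Q_total
f_rad = 31 / 164 = 0.1890


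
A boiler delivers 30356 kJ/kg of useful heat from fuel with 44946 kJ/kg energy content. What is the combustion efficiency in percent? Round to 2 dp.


Efficiency = (Q_useful / Q_fuel) * 100
Efficiency = (30356 / 44946) * 100
Efficiency = 0.6754 * 100 = 67.54%


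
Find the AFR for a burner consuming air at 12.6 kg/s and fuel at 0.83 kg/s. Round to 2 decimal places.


AFR = m_air / m_fuel
AFR = 12.6 / 0.83 = 15.18


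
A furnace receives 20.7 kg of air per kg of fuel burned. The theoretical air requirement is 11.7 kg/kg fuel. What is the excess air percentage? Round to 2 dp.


Excess air = actual - stoichiometric = 20.7 - 11.7 = 9.00 kg/kg fuel
Excess air % = (excess / stoich) * 100 = (9.00 / 11.7) * 100 = 76.92%


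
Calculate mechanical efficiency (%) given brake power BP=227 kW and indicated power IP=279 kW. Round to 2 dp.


eta_mech = (BP / IP) * 100
Ratio = 227 / 279 = 0.8136
eta_mech = 0.8136 * 100 = 81.36%


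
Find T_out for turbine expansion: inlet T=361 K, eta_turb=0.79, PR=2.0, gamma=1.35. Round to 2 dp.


T_out = T_in * (1 - eta * (1 - PR^(-(gamma-1)/gamma)))
Exponent = -(1.35-1)/1.35 = -0.25925926
PR^exp = 2.0^(-0.25925926) = 0.83551680
Factor = 1 - 0.79*(1 - 0.83551680) = 0.87005827
T_out = 361 * 0.87005827 = 314.09 K


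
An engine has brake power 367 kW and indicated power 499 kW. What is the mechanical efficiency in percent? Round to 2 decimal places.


eta_mech = (BP / IP) * 100
Ratio = 367 / 499 = 0.7355
eta_mech = 0.7355 * 100 = 73.55%


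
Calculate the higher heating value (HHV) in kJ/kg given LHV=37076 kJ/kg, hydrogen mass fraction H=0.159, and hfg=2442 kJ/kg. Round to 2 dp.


HHV = LHV + hfg * 9 * H
Water addition = 2442 * 9 * 0.159 = 3494.502 kJ/kg
HHV = 37076 + 3494.502 = 40570.50 kJ/kg


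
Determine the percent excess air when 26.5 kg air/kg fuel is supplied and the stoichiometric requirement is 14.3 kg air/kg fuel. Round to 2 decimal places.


Excess air = actual - stoichiometric = 26.5 - 14.3 = 12.20 kg/kg fuel
Excess air % = (excess / stoich) * 100 = (12.20 / 14.3) * 100 = 85.31%


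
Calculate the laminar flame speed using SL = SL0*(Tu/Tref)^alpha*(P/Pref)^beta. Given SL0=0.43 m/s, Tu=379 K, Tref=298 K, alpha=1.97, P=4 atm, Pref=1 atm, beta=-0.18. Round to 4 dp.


SL = SL0 * (Tu/Tref)^alpha * (P/Pref)^beta
T ratio = 379/298 = 1.27181208
(T ratio)^alpha = 1.27181208^1.97 = 1.605880
(P/Pref)^beta = 4^(-0.18) = 0.779165
SL = 0.43 * 1.605880 * 0.779165 = 0.5380 m/s


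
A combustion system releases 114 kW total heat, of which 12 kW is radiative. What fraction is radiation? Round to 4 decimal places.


f_rad = Q_rad / Q_total
f_rad = 12 / 114 = 0.1053


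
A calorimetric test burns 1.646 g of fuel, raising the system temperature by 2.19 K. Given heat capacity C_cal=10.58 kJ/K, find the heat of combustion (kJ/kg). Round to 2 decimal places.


Hc = C_cal * delta_T / m_fuel
Q_released = 10.58 * 2.19 = 23.1702 kJ
m_fuel = 1.646 g = 1.646/1000 kg = 0.001646 kg
Hc = 23.1702 / 0.001646 = 14076.67 kJ/kg


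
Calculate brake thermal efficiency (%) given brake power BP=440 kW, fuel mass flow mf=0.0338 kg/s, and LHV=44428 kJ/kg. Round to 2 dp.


eta_BTE = (BP / (mf * LHV)) * 100
Denominator = 0.0338 * 44428 = 1501.6664 kW
eta_BTE = (440 / 1501.6664) * 100 = 29.30%


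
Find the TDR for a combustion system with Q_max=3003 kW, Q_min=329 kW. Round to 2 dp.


TDR = Q_max / Q_min
TDR = 3003 / 329 = 9.13


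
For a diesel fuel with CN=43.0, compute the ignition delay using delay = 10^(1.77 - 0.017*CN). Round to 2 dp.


delay = 10^(1.77 - 0.017*CN)
Exponent = 1.77 - 0.017*43.0 = 1.0390
delay = 10^1.0390 = 10.94 ms


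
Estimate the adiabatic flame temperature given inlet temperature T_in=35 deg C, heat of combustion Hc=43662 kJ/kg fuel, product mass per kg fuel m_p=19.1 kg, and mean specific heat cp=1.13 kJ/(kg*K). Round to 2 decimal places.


T_ad = T_in + Hc / (m_p * cp)
Denominator = 19.1 * 1.13 = 21.5830
Temperature rise = 43662 / 21.5830 = 2022.98 K
T_ad = 35 + 2022.98 = 2057.98 deg C


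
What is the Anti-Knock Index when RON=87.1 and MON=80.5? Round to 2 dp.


AKI = (RON + MON) / 2
AKI = (87.1 + 80.5) / 2
AKI = 167.6 / 2 = 83.80


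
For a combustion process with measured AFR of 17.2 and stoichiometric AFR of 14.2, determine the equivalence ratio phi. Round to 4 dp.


phi = AFR_stoich / AFR_actual
phi = 14.2 / 17.2 = 0.8256


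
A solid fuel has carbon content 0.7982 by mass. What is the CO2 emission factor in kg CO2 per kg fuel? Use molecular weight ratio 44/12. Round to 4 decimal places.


EF = C_frac * (M_CO2 / M_C)
EF = 0.7982 * (44/12)
EF = 0.7982 * 3.666667 = 2.9267 kg_CO2/kg_fuel


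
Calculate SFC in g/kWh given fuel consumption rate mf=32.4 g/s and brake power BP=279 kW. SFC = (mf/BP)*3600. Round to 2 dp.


SFC = (mf / BP) * 3600
Rate = 32.4 / 279 = 0.116129 g/(s*kW)
SFC = 0.116129 * 3600 = 418.06 g/kWh


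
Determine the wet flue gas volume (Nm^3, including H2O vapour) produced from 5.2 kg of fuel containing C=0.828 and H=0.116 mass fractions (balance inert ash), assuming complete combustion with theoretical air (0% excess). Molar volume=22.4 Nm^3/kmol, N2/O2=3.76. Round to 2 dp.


Per kg fuel: CO2 = (C/12 kmol)*22.4 = (0.828/12)*22.4 = 1.54560 Nm^3
Per kg fuel: H2O = (H/2 kmol)*22.4 = (0.116/2)*22.4 = 1.29920 Nm^3
O2 needed per kg fuel = C/12 + H/4 = 0.828/12 + 0.116/4 = 0.09800000 kmol
Per kg fuel: N2 = O2*3.76*22.4 = 0.09800000*3.76*22.4 = 8.25395 Nm^3
Total per kg = 1.54560 + 1.29920 + 8.25395 = 11.09875 Nm^3
Total = 11.09875 * 5.2 = 57.71 Nm^3


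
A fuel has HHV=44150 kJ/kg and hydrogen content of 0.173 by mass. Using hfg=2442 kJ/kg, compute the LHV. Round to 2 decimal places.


LHV = HHV - hfg * 9 * H
Water correction = 2442 * 9 * 0.173 = 3802.194 kJ/kg
LHV = 44150 - 3802.194 = 40347.81 kJ/kg


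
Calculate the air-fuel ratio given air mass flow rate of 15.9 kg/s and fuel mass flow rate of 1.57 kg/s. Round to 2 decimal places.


AFR = m_air / m_fuel
AFR = 15.9 / 1.57 = 10.13


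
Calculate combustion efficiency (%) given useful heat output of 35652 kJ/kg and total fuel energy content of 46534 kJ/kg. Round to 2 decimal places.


Efficiency = (Q_useful / Q_fuel) * 100
Efficiency = (35652 / 46534) * 100
Efficiency = 0.7661 * 100 = 76.61%


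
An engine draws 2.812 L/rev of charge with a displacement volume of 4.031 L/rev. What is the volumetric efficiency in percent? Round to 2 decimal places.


eta_v = (V_actual / V_disp) * 100
Ratio = 2.812 / 4.031 = 0.6976
eta_v = 0.6976 * 100 = 69.76%


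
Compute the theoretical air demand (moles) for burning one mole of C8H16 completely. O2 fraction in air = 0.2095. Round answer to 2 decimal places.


Balanced combustion: C8H16 + 12 O2 -> 8 CO2 + 8 H2O
O2 needed = C + H/4 = 8 + 16/4 = 12.00 moles
Air moles = O2 / 0.2095 = 12.00 / 0.2095 = 57.28 moles air


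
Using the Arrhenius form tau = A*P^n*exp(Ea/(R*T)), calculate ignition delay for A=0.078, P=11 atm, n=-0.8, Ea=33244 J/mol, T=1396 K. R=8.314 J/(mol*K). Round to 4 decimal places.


tau = A * P^n * exp(Ea/(R*T))
P^n = 11^(-0.8) = 0.14685402
Ea/(R*T) = 33244/(8.314*1396) = 2.864296
exp(Ea/(R*T)) = 17.536696
tau = 0.078 * 0.14685402 * 17.536696 = 0.2009 ms


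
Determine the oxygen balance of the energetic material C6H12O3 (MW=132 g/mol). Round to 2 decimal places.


OB = -1600 * (2C + H/2 - O) / MW
Inner = 2*6 + 12/2 - 3 = 15.00
OB = -1600 * 15.00 / 132 = -181.82%


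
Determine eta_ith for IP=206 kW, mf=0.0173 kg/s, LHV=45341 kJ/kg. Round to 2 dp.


eta_ith = (IP / (mf * LHV)) * 100
Denominator = 0.0173 * 45341 = 784.3993 kW
eta_ith = (206 / 784.3993) * 100 = 26.26%


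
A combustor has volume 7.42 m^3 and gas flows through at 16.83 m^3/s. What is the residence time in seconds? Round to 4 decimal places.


tau = V / Q_flow
tau = 7.42 / 16.83 = 0.4409 s
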